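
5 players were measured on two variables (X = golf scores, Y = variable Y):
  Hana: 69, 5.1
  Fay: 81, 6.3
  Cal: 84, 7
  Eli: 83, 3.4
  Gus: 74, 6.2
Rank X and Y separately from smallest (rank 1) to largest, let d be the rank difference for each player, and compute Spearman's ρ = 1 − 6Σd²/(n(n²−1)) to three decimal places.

0.400

Ranks of variable 1: 1, 3, 5, 4, 2
Ranks of variable 2: 2, 4, 5, 1, 3
d = r₁ − r₂: -1, -1, 0, 3, -1
d²: 1, 1, 0, 9, 1; Σd² = 12
ρ = 1 − 6·12/(5·24) = 1 − 72/120 = 0.400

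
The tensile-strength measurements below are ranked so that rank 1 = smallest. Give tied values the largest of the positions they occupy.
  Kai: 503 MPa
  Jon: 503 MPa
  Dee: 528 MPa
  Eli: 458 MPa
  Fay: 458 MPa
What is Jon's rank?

4

Sorted (ascending): 458, 458, 503, 503, 528
The 2 values of 458 occupy positions 1–2 → each gets rank 2.
The 2 values of 503 occupy positions 3–4 → each gets rank 4.
Jon has value 503 MPa → rank 4.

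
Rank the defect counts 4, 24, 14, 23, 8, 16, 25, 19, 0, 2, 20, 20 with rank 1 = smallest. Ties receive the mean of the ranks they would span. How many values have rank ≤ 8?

Sorted (ascending): 0, 2, 4, 8, 14, 16, 19, 20, 20, 23, 24, 25
The 2 values of 20 occupy positions 8–9 → average rank (8+9)/2 = 8.5.
Ranks ≤ 8: {1, 2, 3, 4, 5, 6, 7} → 7 values.

7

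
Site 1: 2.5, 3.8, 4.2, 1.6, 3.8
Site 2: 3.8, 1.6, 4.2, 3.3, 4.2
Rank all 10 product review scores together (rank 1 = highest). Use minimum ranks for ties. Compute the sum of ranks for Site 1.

26

Sorted (descending): 4.2, 4.2, 4.2, 3.8, 3.8, 3.8, 3.3, 2.5, 1.6, 1.6
The 3 values of 4.2 occupy positions 1–3 → each gets rank 1.
The 3 values of 3.8 occupy positions 4–6 → each gets rank 4.
The 2 values of 1.6 occupy positions 9–10 → each gets rank 9.
Site 1 values → pooled ranks: 2.5→8, 3.8→4, 4.2→1, 1.6→9, 3.8→4
Rank sum = 8 + 4 + 1 + 9 + 4 = 26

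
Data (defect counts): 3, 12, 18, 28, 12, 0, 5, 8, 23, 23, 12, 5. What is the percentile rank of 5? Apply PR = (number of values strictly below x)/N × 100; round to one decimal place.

16.7

N = 12.
Strictly below 5: 2. Equal to 5: 2.
PR = 2/12 × 100 = 16.7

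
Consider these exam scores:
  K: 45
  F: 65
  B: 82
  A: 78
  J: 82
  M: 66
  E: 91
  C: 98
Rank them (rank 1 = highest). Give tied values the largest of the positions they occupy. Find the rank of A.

Sorted (descending): 98, 91, 82, 82, 78, 66, 65, 45
The 2 values of 82 occupy positions 3–4 → each gets rank 4.
A has value 78 → rank 5.

5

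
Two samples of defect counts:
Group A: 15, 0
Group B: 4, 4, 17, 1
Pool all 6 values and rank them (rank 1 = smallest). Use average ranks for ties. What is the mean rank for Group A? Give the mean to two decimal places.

3.00

Sorted (ascending): 0, 1, 4, 4, 15, 17
The 2 values of 4 occupy positions 3–4 → average rank (3+4)/2 = 3.5.
Group A values → pooled ranks: 15→5, 0→1
Mean rank = (5 + 1) / 2 = 3.00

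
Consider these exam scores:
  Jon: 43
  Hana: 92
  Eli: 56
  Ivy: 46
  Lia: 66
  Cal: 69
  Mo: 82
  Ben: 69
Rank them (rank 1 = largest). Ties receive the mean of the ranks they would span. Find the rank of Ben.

Sorted (descending): 92, 82, 69, 69, 66, 56, 46, 43
The 2 values of 69 occupy positions 3–4 → average rank (3+4)/2 = 3.5.
Ben has value 69 → rank 3.5.

3.5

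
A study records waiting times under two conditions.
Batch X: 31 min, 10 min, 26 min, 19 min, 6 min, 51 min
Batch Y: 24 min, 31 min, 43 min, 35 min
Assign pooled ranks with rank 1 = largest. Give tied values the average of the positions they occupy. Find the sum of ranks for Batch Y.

Sorted (descending): 51, 43, 35, 31, 31, 26, 24, 19, 10, 6
The 2 values of 31 occupy positions 4–5 → average rank (4+5)/2 = 4.5.
Batch Y values → pooled ranks: 24→7, 31→4.5, 43→2, 35→3
Rank sum = 7 + 4.5 + 2 + 3 = 16.5

16.5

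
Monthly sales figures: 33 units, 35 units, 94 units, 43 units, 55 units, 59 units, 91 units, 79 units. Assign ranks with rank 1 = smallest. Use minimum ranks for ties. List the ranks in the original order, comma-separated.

1, 2, 8, 3, 4, 5, 7, 6

Sorted (ascending): 33, 35, 43, 55, 59, 79, 91, 94
No ties — each value takes its position as its rank.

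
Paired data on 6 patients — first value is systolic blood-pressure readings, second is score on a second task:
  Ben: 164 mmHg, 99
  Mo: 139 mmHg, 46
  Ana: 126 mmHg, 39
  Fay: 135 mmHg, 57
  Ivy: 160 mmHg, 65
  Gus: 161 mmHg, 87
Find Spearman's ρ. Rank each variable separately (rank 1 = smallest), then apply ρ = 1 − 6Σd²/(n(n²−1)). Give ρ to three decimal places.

Ranks of variable 1: 6, 3, 1, 2, 4, 5
Ranks of variable 2: 6, 2, 1, 3, 4, 5
d = r₁ − r₂: 0, 1, 0, -1, 0, 0
d²: 0, 1, 0, 1, 0, 0; Σd² = 2
ρ = 1 − 6·2/(6·35) = 1 − 12/210 = 0.943

0.943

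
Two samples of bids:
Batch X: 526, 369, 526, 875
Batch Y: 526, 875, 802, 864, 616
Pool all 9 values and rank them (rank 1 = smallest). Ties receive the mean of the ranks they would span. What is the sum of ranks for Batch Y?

29.5

Sorted (ascending): 369, 526, 526, 526, 616, 802, 864, 875, 875
The 3 values of 526 occupy positions 2–4 → average rank 3.
The 2 values of 875 occupy positions 8–9 → average rank (8+9)/2 = 8.5.
Batch Y values → pooled ranks: 526→3, 875→8.5, 802→6, 864→7, 616→5
Rank sum = 3 + 8.5 + 6 + 7 + 5 = 29.5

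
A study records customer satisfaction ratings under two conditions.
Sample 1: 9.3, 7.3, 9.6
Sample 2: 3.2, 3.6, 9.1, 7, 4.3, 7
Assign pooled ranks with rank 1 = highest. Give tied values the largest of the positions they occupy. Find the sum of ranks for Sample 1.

Sorted (descending): 9.6, 9.3, 9.1, 7.3, 7, 7, 4.3, 3.6, 3.2
The 2 values of 7 occupy positions 5–6 → each gets rank 6.
Sample 1 values → pooled ranks: 9.3→2, 7.3→4, 9.6→1
Rank sum = 2 + 4 + 1 = 7

7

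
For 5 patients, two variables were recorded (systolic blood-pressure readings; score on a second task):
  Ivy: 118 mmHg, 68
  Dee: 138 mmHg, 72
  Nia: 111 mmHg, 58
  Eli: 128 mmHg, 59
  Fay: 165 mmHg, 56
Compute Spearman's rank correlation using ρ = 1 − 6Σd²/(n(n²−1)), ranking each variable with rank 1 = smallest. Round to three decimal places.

Ranks of variable 1: 2, 4, 1, 3, 5
Ranks of variable 2: 4, 5, 2, 3, 1
d = r₁ − r₂: -2, -1, -1, 0, 4
d²: 4, 1, 1, 0, 16; Σd² = 22
ρ = 1 − 6·22/(5·24) = 1 − 132/120 = -0.100

-0.100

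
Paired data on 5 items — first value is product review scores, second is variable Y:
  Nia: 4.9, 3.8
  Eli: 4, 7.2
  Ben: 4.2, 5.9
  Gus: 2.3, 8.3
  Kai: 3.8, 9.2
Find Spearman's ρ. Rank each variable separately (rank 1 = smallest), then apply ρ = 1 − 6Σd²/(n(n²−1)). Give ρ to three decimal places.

Ranks of variable 1: 5, 3, 4, 1, 2
Ranks of variable 2: 1, 3, 2, 4, 5
d = r₁ − r₂: 4, 0, 2, -3, -3
d²: 16, 0, 4, 9, 9; Σd² = 38
ρ = 1 − 6·38/(5·24) = 1 − 228/120 = -0.900

-0.900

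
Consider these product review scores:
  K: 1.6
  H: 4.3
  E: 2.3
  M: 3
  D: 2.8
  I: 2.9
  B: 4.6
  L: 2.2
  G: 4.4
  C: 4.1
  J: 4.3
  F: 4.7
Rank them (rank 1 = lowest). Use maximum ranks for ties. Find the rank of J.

9

Sorted (ascending): 1.6, 2.2, 2.3, 2.8, 2.9, 3, 4.1, 4.3, 4.3, 4.4, 4.6, 4.7
The 2 values of 4.3 occupy positions 8–9 → each gets rank 9.
J has value 4.3 → rank 9.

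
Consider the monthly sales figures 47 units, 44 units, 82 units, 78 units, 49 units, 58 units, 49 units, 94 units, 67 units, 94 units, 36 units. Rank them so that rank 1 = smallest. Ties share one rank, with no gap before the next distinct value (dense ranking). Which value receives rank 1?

Sorted (ascending): 36, 44, 47, 49, 49, 58, 67, 78, 82, 94, 94
The 2 values of 49 share dense rank 4.
The 2 values of 94 share dense rank 9.
Remaining distinct values take the next consecutive integers.
Rank 1 → value 36.

36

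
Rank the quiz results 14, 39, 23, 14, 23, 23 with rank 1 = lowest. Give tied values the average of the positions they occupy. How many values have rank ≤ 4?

Sorted (ascending): 14, 14, 23, 23, 23, 39
The 2 values of 14 occupy positions 1–2 → average rank (1+2)/2 = 1.5.
The 3 values of 23 occupy positions 3–5 → average rank 4.
Ranks ≤ 4: {1.5, 1.5, 4, 4, 4} → 5 values.

5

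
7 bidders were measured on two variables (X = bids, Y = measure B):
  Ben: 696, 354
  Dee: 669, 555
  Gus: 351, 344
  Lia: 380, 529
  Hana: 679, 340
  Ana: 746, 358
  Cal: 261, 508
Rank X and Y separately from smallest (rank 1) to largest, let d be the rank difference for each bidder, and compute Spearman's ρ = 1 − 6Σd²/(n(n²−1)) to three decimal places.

-0.214

Ranks of variable 1: 6, 4, 2, 3, 5, 7, 1
Ranks of variable 2: 3, 7, 2, 6, 1, 4, 5
d = r₁ − r₂: 3, -3, 0, -3, 4, 3, -4
d²: 9, 9, 0, 9, 16, 9, 16; Σd² = 68
ρ = 1 − 6·68/(7·48) = 1 − 408/336 = -0.214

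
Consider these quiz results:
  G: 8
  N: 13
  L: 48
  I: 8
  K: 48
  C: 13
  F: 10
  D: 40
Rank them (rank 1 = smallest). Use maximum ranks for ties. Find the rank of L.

8

Sorted (ascending): 8, 8, 10, 13, 13, 40, 48, 48
The 2 values of 8 occupy positions 1–2 → each gets rank 2.
The 2 values of 13 occupy positions 4–5 → each gets rank 5.
The 2 values of 48 occupy positions 7–8 → each gets rank 8.
L has value 48 → rank 8.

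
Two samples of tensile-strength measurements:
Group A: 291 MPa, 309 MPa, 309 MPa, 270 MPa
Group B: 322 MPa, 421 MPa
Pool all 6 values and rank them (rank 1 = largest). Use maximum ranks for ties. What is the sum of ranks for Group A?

19

Sorted (descending): 421, 322, 309, 309, 291, 270
The 2 values of 309 occupy positions 3–4 → each gets rank 4.
Group A values → pooled ranks: 291→5, 309→4, 309→4, 270→6
Rank sum = 5 + 4 + 4 + 6 = 19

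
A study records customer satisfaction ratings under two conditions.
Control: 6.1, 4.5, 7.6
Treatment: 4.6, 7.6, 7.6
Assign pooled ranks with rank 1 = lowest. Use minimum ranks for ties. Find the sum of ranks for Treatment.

10

Sorted (ascending): 4.5, 4.6, 6.1, 7.6, 7.6, 7.6
The 3 values of 7.6 occupy positions 4–6 → each gets rank 4.
Treatment values → pooled ranks: 4.6→2, 7.6→4, 7.6→4
Rank sum = 2 + 4 + 4 = 10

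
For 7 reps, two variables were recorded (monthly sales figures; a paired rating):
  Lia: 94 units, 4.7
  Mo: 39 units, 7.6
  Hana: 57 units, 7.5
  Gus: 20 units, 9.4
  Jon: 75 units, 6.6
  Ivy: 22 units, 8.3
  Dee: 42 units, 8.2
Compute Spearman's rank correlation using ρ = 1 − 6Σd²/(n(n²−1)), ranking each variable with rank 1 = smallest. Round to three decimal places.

Ranks of variable 1: 7, 3, 5, 1, 6, 2, 4
Ranks of variable 2: 1, 4, 3, 7, 2, 6, 5
d = r₁ − r₂: 6, -1, 2, -6, 4, -4, -1
d²: 36, 1, 4, 36, 16, 16, 1; Σd² = 110
ρ = 1 − 6·110/(7·48) = 1 − 660/336 = -0.964

-0.964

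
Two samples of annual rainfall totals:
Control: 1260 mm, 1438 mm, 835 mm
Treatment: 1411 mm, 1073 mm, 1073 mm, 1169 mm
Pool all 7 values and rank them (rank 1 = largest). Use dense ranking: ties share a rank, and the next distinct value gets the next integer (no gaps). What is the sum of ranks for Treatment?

16

Sorted (descending): 1438, 1411, 1260, 1169, 1073, 1073, 835
The 2 values of 1073 share dense rank 5.
Remaining distinct values take the next consecutive integers.
Treatment values → pooled ranks: 1411→2, 1073→5, 1073→5, 1169→4
Rank sum = 2 + 5 + 5 + 4 = 16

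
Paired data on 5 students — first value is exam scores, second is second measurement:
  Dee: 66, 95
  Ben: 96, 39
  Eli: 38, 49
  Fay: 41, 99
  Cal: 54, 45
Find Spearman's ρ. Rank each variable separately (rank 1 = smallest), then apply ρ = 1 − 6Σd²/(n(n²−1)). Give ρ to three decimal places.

Ranks of variable 1: 4, 5, 1, 2, 3
Ranks of variable 2: 4, 1, 3, 5, 2
d = r₁ − r₂: 0, 4, -2, -3, 1
d²: 0, 16, 4, 9, 1; Σd² = 30
ρ = 1 − 6·30/(5·24) = 1 − 180/120 = -0.500

-0.500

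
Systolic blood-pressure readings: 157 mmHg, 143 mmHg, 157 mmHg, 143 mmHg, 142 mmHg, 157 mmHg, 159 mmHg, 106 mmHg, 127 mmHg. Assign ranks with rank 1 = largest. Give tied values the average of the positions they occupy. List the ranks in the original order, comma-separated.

Sorted (descending): 159, 157, 157, 157, 143, 143, 142, 127, 106
The 3 values of 157 occupy positions 2–4 → average rank 3.
The 2 values of 143 occupy positions 5–6 → average rank (5+6)/2 = 5.5.

3, 5.5, 3, 5.5, 7, 3, 1, 9, 8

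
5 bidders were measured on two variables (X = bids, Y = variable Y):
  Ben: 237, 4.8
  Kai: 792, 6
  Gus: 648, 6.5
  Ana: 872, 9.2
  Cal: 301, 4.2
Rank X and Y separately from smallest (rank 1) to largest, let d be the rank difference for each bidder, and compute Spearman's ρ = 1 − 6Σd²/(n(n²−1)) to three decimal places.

Ranks of variable 1: 1, 4, 3, 5, 2
Ranks of variable 2: 2, 3, 4, 5, 1
d = r₁ − r₂: -1, 1, -1, 0, 1
d²: 1, 1, 1, 0, 1; Σd² = 4
ρ = 1 − 6·4/(5·24) = 1 − 24/120 = 0.800

0.800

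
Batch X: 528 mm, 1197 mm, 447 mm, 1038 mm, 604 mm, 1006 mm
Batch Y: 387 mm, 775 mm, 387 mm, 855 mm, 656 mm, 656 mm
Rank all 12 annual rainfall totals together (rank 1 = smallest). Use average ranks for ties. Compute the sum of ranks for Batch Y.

Sorted (ascending): 387, 387, 447, 528, 604, 656, 656, 775, 855, 1006, 1038, 1197
The 2 values of 387 occupy positions 1–2 → average rank (1+2)/2 = 1.5.
The 2 values of 656 occupy positions 6–7 → average rank (6+7)/2 = 6.5.
Batch Y values → pooled ranks: 387→1.5, 775→8, 387→1.5, 855→9, 656→6.5, 656→6.5
Rank sum = 1.5 + 8 + 1.5 + 9 + 6.5 + 6.5 = 33

33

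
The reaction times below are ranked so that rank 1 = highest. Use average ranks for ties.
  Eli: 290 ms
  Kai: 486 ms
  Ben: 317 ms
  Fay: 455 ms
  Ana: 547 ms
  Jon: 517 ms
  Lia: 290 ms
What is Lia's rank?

Sorted (descending): 547, 517, 486, 455, 317, 290, 290
The 2 values of 290 occupy positions 6–7 → average rank (6+7)/2 = 6.5.
Lia has value 290 ms → rank 6.5.

6.5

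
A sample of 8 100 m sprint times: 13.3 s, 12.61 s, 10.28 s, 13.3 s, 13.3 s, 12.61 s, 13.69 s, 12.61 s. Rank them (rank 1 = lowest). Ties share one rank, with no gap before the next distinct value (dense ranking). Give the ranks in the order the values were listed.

Sorted (ascending): 10.28, 12.61, 12.61, 12.61, 13.3, 13.3, 13.3, 13.69
The 3 values of 12.61 share dense rank 2.
The 3 values of 13.3 share dense rank 3.
Remaining distinct values take the next consecutive integers.

3, 2, 1, 3, 3, 2, 4, 2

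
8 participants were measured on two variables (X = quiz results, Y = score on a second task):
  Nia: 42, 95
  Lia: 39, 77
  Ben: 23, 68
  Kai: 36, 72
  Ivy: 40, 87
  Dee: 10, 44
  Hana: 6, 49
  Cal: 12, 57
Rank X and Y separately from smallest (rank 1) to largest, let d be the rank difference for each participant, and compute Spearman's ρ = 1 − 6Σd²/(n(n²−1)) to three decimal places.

0.976

Ranks of variable 1: 8, 6, 4, 5, 7, 2, 1, 3
Ranks of variable 2: 8, 6, 4, 5, 7, 1, 2, 3
d = r₁ − r₂: 0, 0, 0, 0, 0, 1, -1, 0
d²: 0, 0, 0, 0, 0, 1, 1, 0; Σd² = 2
ρ = 1 − 6·2/(8·63) = 1 − 12/504 = 0.976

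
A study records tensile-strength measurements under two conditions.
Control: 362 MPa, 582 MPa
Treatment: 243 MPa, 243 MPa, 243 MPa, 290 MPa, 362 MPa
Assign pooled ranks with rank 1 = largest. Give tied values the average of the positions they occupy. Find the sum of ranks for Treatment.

Sorted (descending): 582, 362, 362, 290, 243, 243, 243
The 2 values of 362 occupy positions 2–3 → average rank (2+3)/2 = 2.5.
The 3 values of 243 occupy positions 5–7 → average rank 6.
Treatment values → pooled ranks: 243→6, 243→6, 243→6, 290→4, 362→2.5
Rank sum = 6 + 6 + 6 + 4 + 2.5 = 24.5

24.5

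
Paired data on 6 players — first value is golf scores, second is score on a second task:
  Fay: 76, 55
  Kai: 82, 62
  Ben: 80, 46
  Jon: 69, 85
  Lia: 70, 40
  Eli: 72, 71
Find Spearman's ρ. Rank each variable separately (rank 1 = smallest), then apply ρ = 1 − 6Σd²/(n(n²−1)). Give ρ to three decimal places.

-0.257

Ranks of variable 1: 4, 6, 5, 1, 2, 3
Ranks of variable 2: 3, 4, 2, 6, 1, 5
d = r₁ − r₂: 1, 2, 3, -5, 1, -2
d²: 1, 4, 9, 25, 1, 4; Σd² = 44
ρ = 1 − 6·44/(6·35) = 1 − 264/210 = -0.257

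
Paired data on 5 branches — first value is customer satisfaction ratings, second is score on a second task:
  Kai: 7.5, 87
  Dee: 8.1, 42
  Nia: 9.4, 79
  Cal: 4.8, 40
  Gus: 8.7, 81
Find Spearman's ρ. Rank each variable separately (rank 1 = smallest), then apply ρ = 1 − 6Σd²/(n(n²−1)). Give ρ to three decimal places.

Ranks of variable 1: 2, 3, 5, 1, 4
Ranks of variable 2: 5, 2, 3, 1, 4
d = r₁ − r₂: -3, 1, 2, 0, 0
d²: 9, 1, 4, 0, 0; Σd² = 14
ρ = 1 − 6·14/(5·24) = 1 − 84/120 = 0.300

0.300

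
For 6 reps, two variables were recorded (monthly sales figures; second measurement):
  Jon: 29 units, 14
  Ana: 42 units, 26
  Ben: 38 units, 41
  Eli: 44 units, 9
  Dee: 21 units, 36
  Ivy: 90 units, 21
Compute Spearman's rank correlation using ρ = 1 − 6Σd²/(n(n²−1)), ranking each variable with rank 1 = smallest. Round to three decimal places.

-0.429

Ranks of variable 1: 2, 4, 3, 5, 1, 6
Ranks of variable 2: 2, 4, 6, 1, 5, 3
d = r₁ − r₂: 0, 0, -3, 4, -4, 3
d²: 0, 0, 9, 16, 16, 9; Σd² = 50
ρ = 1 − 6·50/(6·35) = 1 − 300/210 = -0.429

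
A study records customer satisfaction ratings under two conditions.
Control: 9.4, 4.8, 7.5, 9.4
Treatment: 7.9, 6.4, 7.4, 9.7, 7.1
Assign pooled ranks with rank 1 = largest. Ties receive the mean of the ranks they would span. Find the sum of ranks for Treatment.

26

Sorted (descending): 9.7, 9.4, 9.4, 7.9, 7.5, 7.4, 7.1, 6.4, 4.8
The 2 values of 9.4 occupy positions 2–3 → average rank (2+3)/2 = 2.5.
Treatment values → pooled ranks: 7.9→4, 6.4→8, 7.4→6, 9.7→1, 7.1→7
Rank sum = 4 + 8 + 6 + 1 + 7 = 26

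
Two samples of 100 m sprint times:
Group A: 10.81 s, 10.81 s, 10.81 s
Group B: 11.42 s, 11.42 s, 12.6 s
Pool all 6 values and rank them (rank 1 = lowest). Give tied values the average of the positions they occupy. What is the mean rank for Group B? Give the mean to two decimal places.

5.00

Sorted (ascending): 10.81, 10.81, 10.81, 11.42, 11.42, 12.6
The 3 values of 10.81 occupy positions 1–3 → average rank 2.
The 2 values of 11.42 occupy positions 4–5 → average rank (4+5)/2 = 4.5.
Group B values → pooled ranks: 11.42→4.5, 11.42→4.5, 12.6→6
Mean rank = (4.5 + 4.5 + 6) / 3 = 5.00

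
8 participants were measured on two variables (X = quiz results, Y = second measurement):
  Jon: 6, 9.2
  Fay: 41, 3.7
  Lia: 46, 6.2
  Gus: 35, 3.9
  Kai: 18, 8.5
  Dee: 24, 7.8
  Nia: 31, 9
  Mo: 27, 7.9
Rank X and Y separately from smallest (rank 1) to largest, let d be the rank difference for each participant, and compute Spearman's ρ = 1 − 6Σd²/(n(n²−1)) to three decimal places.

-0.762

Ranks of variable 1: 1, 7, 8, 6, 2, 3, 5, 4
Ranks of variable 2: 8, 1, 3, 2, 6, 4, 7, 5
d = r₁ − r₂: -7, 6, 5, 4, -4, -1, -2, -1
d²: 49, 36, 25, 16, 16, 1, 4, 1; Σd² = 148
ρ = 1 − 6·148/(8·63) = 1 − 888/504 = -0.762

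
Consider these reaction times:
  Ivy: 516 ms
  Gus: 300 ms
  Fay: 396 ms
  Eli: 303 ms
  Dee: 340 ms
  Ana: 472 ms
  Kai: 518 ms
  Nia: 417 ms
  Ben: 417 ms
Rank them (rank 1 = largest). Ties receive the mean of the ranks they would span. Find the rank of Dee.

7

Sorted (descending): 518, 516, 472, 417, 417, 396, 340, 303, 300
The 2 values of 417 occupy positions 4–5 → average rank (4+5)/2 = 4.5.
Dee has value 340 ms → rank 7.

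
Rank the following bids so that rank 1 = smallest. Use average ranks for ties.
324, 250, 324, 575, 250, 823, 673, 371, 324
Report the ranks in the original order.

4, 1.5, 4, 7, 1.5, 9, 8, 6, 4

Sorted (ascending): 250, 250, 324, 324, 324, 371, 575, 673, 823
The 2 values of 250 occupy positions 1–2 → average rank (1+2)/2 = 1.5.
The 3 values of 324 occupy positions 3–5 → average rank 4.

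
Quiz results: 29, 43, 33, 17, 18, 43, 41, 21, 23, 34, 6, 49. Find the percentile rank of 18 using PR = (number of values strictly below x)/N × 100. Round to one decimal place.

16.7

N = 12.
Strictly below 18: 2. Equal to 18: 1.
PR = 2/12 × 100 = 16.7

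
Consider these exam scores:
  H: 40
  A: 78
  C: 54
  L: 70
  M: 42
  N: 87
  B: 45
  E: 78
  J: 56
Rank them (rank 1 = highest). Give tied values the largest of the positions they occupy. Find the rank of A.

Sorted (descending): 87, 78, 78, 70, 56, 54, 45, 42, 40
The 2 values of 78 occupy positions 2–3 → each gets rank 3.
A has value 78 → rank 3.

3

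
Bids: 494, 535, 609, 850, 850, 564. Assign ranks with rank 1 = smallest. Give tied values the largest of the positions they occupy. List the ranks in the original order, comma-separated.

1, 2, 4, 6, 6, 3

Sorted (ascending): 494, 535, 564, 609, 850, 850
The 2 values of 850 occupy positions 5–6 → each gets rank 6.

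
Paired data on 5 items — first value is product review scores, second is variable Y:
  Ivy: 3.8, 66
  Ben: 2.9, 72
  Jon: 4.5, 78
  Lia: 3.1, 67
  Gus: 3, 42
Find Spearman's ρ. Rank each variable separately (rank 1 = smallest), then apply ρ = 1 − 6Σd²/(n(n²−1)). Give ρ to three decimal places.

Ranks of variable 1: 4, 1, 5, 3, 2
Ranks of variable 2: 2, 4, 5, 3, 1
d = r₁ − r₂: 2, -3, 0, 0, 1
d²: 4, 9, 0, 0, 1; Σd² = 14
ρ = 1 − 6·14/(5·24) = 1 − 84/120 = 0.300

0.300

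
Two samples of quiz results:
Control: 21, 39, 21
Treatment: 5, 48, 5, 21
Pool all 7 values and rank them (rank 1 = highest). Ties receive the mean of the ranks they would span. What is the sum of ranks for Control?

10

Sorted (descending): 48, 39, 21, 21, 21, 5, 5
The 3 values of 21 occupy positions 3–5 → average rank 4.
The 2 values of 5 occupy positions 6–7 → average rank (6+7)/2 = 6.5.
Control values → pooled ranks: 21→4, 39→2, 21→4
Rank sum = 4 + 2 + 4 = 10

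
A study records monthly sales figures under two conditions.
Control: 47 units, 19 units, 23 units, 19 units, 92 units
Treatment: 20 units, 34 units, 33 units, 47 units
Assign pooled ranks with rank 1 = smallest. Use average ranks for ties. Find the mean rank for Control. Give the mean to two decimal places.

Sorted (ascending): 19, 19, 20, 23, 33, 34, 47, 47, 92
The 2 values of 19 occupy positions 1–2 → average rank (1+2)/2 = 1.5.
The 2 values of 47 occupy positions 7–8 → average rank (7+8)/2 = 7.5.
Control values → pooled ranks: 47→7.5, 19→1.5, 23→4, 19→1.5, 92→9
Mean rank = (7.5 + 1.5 + 4 + 1.5 + 9) / 5 = 4.70

4.70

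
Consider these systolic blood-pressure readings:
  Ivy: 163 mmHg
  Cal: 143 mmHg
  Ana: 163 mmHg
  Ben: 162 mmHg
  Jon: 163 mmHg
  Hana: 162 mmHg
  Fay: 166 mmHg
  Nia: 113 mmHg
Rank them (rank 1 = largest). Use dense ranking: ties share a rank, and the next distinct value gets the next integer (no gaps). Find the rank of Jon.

Sorted (descending): 166, 163, 163, 163, 162, 162, 143, 113
The 3 values of 163 share dense rank 2.
The 2 values of 162 share dense rank 3.
Remaining distinct values take the next consecutive integers.
Jon has value 163 mmHg → rank 2.

2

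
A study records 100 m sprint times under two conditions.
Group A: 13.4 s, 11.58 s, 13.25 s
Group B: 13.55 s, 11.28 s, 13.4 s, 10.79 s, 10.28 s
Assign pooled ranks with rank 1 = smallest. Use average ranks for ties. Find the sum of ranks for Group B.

20.5

Sorted (ascending): 10.28, 10.79, 11.28, 11.58, 13.25, 13.4, 13.4, 13.55
The 2 values of 13.4 occupy positions 6–7 → average rank (6+7)/2 = 6.5.
Group B values → pooled ranks: 13.55→8, 11.28→3, 13.4→6.5, 10.79→2, 10.28→1
Rank sum = 8 + 3 + 6.5 + 2 + 1 = 20.5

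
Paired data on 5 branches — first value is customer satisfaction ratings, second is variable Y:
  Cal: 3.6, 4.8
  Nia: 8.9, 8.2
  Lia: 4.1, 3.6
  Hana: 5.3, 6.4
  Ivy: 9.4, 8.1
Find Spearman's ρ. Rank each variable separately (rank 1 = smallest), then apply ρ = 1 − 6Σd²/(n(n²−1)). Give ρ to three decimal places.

Ranks of variable 1: 1, 4, 2, 3, 5
Ranks of variable 2: 2, 5, 1, 3, 4
d = r₁ − r₂: -1, -1, 1, 0, 1
d²: 1, 1, 1, 0, 1; Σd² = 4
ρ = 1 − 6·4/(5·24) = 1 − 24/120 = 0.800

0.800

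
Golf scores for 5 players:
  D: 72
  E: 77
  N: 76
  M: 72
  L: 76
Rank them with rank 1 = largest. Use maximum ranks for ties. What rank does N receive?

3

Sorted (descending): 77, 76, 76, 72, 72
The 2 values of 76 occupy positions 2–3 → each gets rank 3.
The 2 values of 72 occupy positions 4–5 → each gets rank 5.
N has value 76 → rank 3.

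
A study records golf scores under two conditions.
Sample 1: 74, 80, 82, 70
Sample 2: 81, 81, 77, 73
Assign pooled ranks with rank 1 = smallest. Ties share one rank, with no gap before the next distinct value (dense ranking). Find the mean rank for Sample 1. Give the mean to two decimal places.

4.00

Sorted (ascending): 70, 73, 74, 77, 80, 81, 81, 82
The 2 values of 81 share dense rank 6.
Remaining distinct values take the next consecutive integers.
Sample 1 values → pooled ranks: 74→3, 80→5, 82→7, 70→1
Mean rank = (3 + 5 + 7 + 1) / 4 = 4.00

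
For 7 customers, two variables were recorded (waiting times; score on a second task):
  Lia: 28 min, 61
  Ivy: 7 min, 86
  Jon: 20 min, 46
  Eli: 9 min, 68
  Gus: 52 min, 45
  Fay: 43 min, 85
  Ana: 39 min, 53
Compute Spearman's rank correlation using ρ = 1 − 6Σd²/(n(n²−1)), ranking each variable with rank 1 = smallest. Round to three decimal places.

Ranks of variable 1: 4, 1, 3, 2, 7, 6, 5
Ranks of variable 2: 4, 7, 2, 5, 1, 6, 3
d = r₁ − r₂: 0, -6, 1, -3, 6, 0, 2
d²: 0, 36, 1, 9, 36, 0, 4; Σd² = 86
ρ = 1 − 6·86/(7·48) = 1 − 516/336 = -0.536

-0.536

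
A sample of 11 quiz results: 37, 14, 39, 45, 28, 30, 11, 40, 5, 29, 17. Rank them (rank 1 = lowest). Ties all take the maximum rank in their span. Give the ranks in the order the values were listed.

Sorted (ascending): 5, 11, 14, 17, 28, 29, 30, 37, 39, 40, 45
No ties — each value takes its position as its rank.

8, 3, 9, 11, 5, 7, 2, 10, 1, 6, 4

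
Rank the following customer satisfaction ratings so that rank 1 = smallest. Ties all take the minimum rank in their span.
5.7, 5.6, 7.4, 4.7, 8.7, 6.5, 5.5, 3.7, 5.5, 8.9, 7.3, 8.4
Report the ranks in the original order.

6, 5, 9, 2, 11, 7, 3, 1, 3, 12, 8, 10

Sorted (ascending): 3.7, 4.7, 5.5, 5.5, 5.6, 5.7, 6.5, 7.3, 7.4, 8.4, 8.7, 8.9
The 2 values of 5.5 occupy positions 3–4 → each gets rank 3.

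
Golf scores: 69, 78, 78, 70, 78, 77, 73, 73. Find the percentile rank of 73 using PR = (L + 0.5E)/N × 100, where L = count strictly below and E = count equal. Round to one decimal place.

N = 8.
Strictly below 73: 2. Equal to 73: 2.
PR = (2 + 0.5·2)/8 × 100 = 37.5

37.5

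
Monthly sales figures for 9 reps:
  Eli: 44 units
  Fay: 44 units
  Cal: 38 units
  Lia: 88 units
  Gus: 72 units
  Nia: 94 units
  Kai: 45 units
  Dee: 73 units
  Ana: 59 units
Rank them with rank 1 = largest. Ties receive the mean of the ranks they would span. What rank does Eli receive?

7.5

Sorted (descending): 94, 88, 73, 72, 59, 45, 44, 44, 38
The 2 values of 44 occupy positions 7–8 → average rank (7+8)/2 = 7.5.
Eli has value 44 units → rank 7.5.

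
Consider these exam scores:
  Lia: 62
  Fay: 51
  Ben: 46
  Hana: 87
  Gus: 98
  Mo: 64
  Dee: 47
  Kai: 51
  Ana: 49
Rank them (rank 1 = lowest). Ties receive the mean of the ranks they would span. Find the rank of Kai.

Sorted (ascending): 46, 47, 49, 51, 51, 62, 64, 87, 98
The 2 values of 51 occupy positions 4–5 → average rank (4+5)/2 = 4.5.
Kai has value 51 → rank 4.5.

4.5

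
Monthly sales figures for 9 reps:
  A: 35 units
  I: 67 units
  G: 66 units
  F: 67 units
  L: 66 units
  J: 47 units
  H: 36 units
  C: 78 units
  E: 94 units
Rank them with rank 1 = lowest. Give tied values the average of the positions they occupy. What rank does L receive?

Sorted (ascending): 35, 36, 47, 66, 66, 67, 67, 78, 94
The 2 values of 66 occupy positions 4–5 → average rank (4+5)/2 = 4.5.
The 2 values of 67 occupy positions 6–7 → average rank (6+7)/2 = 6.5.
L has value 66 units → rank 4.5.

4.5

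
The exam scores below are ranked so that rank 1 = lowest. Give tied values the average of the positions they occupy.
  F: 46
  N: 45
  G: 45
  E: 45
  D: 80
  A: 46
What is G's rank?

Sorted (ascending): 45, 45, 45, 46, 46, 80
The 3 values of 45 occupy positions 1–3 → average rank 2.
The 2 values of 46 occupy positions 4–5 → average rank (4+5)/2 = 4.5.
G has value 45 → rank 2.

2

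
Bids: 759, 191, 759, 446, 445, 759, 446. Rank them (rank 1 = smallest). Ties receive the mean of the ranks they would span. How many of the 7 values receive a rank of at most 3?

2

Sorted (ascending): 191, 445, 446, 446, 759, 759, 759
The 2 values of 446 occupy positions 3–4 → average rank (3+4)/2 = 3.5.
The 3 values of 759 occupy positions 5–7 → average rank 6.
Ranks ≤ 3: {1, 2} → 2 values.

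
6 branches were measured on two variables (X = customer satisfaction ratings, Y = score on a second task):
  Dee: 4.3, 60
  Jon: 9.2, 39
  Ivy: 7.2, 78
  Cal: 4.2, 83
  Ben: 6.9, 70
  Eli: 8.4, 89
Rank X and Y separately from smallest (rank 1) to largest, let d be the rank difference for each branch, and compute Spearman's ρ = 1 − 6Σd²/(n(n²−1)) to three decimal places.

-0.200

Ranks of variable 1: 2, 6, 4, 1, 3, 5
Ranks of variable 2: 2, 1, 4, 5, 3, 6
d = r₁ − r₂: 0, 5, 0, -4, 0, -1
d²: 0, 25, 0, 16, 0, 1; Σd² = 42
ρ = 1 − 6·42/(6·35) = 1 − 252/210 = -0.200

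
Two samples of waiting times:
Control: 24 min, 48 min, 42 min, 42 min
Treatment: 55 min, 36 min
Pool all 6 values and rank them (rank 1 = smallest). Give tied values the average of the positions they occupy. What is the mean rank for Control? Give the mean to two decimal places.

Sorted (ascending): 24, 36, 42, 42, 48, 55
The 2 values of 42 occupy positions 3–4 → average rank (3+4)/2 = 3.5.
Control values → pooled ranks: 24→1, 48→5, 42→3.5, 42→3.5
Mean rank = (1 + 5 + 3.5 + 3.5) / 4 = 3.25

3.25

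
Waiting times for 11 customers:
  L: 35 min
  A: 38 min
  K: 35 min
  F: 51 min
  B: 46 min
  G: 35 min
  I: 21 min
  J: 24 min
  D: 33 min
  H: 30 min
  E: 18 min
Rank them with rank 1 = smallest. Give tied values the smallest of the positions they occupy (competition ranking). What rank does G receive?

6

Sorted (ascending): 18, 21, 24, 30, 33, 35, 35, 35, 38, 46, 51
The 3 values of 35 occupy positions 6–8 → each gets rank 6.
G has value 35 min → rank 6.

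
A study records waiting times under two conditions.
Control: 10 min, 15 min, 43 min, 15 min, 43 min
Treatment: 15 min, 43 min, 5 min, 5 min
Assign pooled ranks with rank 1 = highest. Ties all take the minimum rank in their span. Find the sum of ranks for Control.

Sorted (descending): 43, 43, 43, 15, 15, 15, 10, 5, 5
The 3 values of 43 occupy positions 1–3 → each gets rank 1.
The 3 values of 15 occupy positions 4–6 → each gets rank 4.
The 2 values of 5 occupy positions 8–9 → each gets rank 8.
Control values → pooled ranks: 10→7, 15→4, 43→1, 15→4, 43→1
Rank sum = 7 + 4 + 1 + 4 + 1 = 17

17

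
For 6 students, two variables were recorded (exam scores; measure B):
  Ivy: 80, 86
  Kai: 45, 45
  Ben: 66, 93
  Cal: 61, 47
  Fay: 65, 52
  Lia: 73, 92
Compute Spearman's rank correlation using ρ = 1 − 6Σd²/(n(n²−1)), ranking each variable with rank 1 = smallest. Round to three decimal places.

Ranks of variable 1: 6, 1, 4, 2, 3, 5
Ranks of variable 2: 4, 1, 6, 2, 3, 5
d = r₁ − r₂: 2, 0, -2, 0, 0, 0
d²: 4, 0, 4, 0, 0, 0; Σd² = 8
ρ = 1 − 6·8/(6·35) = 1 − 48/210 = 0.771

0.771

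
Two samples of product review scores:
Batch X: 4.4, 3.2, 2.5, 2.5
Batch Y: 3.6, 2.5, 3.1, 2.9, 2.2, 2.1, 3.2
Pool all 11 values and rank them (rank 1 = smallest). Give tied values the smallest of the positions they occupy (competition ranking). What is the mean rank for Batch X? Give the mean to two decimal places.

Sorted (ascending): 2.1, 2.2, 2.5, 2.5, 2.5, 2.9, 3.1, 3.2, 3.2, 3.6, 4.4
The 3 values of 2.5 occupy positions 3–5 → each gets rank 3.
The 2 values of 3.2 occupy positions 8–9 → each gets rank 8.
Batch X values → pooled ranks: 4.4→11, 3.2→8, 2.5→3, 2.5→3
Mean rank = (11 + 8 + 3 + 3) / 4 = 6.25

6.25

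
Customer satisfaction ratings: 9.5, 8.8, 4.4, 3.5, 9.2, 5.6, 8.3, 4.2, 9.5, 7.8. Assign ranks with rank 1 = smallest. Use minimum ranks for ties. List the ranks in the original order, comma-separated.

9, 7, 3, 1, 8, 4, 6, 2, 9, 5

Sorted (ascending): 3.5, 4.2, 4.4, 5.6, 7.8, 8.3, 8.8, 9.2, 9.5, 9.5
The 2 values of 9.5 occupy positions 9–10 → each gets rank 9.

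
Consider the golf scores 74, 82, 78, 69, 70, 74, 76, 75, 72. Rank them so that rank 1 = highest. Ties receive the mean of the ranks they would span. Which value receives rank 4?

75

Sorted (descending): 82, 78, 76, 75, 74, 74, 72, 70, 69
The 2 values of 74 occupy positions 5–6 → average rank (5+6)/2 = 5.5.
Rank 4 → value 75.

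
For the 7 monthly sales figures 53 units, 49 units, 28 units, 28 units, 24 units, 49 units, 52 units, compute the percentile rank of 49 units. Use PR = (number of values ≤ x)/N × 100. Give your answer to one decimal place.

71.4

N = 7.
Strictly below 49: 3. Equal to 49: 2.
PR = 5/7 × 100 = 71.4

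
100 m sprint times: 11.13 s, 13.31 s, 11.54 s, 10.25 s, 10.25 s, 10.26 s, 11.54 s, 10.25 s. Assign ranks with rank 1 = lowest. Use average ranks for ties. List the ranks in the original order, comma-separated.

Sorted (ascending): 10.25, 10.25, 10.25, 10.26, 11.13, 11.54, 11.54, 13.31
The 3 values of 10.25 occupy positions 1–3 → average rank 2.
The 2 values of 11.54 occupy positions 6–7 → average rank (6+7)/2 = 6.5.

5, 8, 6.5, 2, 2, 4, 6.5, 2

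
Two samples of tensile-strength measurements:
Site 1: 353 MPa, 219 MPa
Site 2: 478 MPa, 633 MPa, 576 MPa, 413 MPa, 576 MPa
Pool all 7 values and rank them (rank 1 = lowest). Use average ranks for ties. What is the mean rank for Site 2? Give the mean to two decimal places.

Sorted (ascending): 219, 353, 413, 478, 576, 576, 633
The 2 values of 576 occupy positions 5–6 → average rank (5+6)/2 = 5.5.
Site 2 values → pooled ranks: 478→4, 633→7, 576→5.5, 413→3, 576→5.5
Mean rank = (4 + 7 + 5.5 + 3 + 5.5) / 5 = 5.00

5.00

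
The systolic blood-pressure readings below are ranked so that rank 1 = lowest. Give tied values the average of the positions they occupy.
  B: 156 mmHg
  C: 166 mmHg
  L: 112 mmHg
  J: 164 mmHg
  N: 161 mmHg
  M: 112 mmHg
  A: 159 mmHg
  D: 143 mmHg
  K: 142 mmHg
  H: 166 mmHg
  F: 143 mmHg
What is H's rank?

Sorted (ascending): 112, 112, 142, 143, 143, 156, 159, 161, 164, 166, 166
The 2 values of 112 occupy positions 1–2 → average rank (1+2)/2 = 1.5.
The 2 values of 143 occupy positions 4–5 → average rank (4+5)/2 = 4.5.
The 2 values of 166 occupy positions 10–11 → average rank (10+11)/2 = 10.5.
H has value 166 mmHg → rank 10.5.

10.5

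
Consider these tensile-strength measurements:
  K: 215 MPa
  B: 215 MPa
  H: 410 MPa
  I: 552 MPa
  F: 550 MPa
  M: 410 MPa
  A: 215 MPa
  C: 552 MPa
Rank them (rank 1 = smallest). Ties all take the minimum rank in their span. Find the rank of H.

Sorted (ascending): 215, 215, 215, 410, 410, 550, 552, 552
The 3 values of 215 occupy positions 1–3 → each gets rank 1.
The 2 values of 410 occupy positions 4–5 → each gets rank 4.
The 2 values of 552 occupy positions 7–8 → each gets rank 7.
H has value 410 MPa → rank 4.

4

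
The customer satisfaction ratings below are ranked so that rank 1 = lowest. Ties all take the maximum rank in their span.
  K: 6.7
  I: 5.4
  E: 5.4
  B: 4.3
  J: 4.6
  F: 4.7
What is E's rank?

5

Sorted (ascending): 4.3, 4.6, 4.7, 5.4, 5.4, 6.7
The 2 values of 5.4 occupy positions 4–5 → each gets rank 5.
E has value 5.4 → rank 5.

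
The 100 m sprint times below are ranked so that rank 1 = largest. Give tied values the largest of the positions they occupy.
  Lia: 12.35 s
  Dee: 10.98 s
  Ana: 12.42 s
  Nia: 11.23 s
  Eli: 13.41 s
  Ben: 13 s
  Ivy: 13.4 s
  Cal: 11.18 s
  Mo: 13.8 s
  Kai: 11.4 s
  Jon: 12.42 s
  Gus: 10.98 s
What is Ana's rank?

6

Sorted (descending): 13.8, 13.41, 13.4, 13, 12.42, 12.42, 12.35, 11.4, 11.23, 11.18, 10.98, 10.98
The 2 values of 12.42 occupy positions 5–6 → each gets rank 6.
The 2 values of 10.98 occupy positions 11–12 → each gets rank 12.
Ana has value 12.42 s → rank 6.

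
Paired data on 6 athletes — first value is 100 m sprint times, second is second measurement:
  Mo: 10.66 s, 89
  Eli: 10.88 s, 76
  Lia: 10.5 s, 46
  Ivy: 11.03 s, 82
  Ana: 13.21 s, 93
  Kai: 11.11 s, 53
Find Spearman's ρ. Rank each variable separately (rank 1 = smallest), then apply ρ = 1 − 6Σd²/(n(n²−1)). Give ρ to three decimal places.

Ranks of variable 1: 2, 3, 1, 4, 6, 5
Ranks of variable 2: 5, 3, 1, 4, 6, 2
d = r₁ − r₂: -3, 0, 0, 0, 0, 3
d²: 9, 0, 0, 0, 0, 9; Σd² = 18
ρ = 1 − 6·18/(6·35) = 1 − 108/210 = 0.486

0.486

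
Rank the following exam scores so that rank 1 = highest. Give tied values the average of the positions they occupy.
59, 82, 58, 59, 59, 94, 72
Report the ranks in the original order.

Sorted (descending): 94, 82, 72, 59, 59, 59, 58
The 3 values of 59 occupy positions 4–6 → average rank 5.

5, 2, 7, 5, 5, 1, 3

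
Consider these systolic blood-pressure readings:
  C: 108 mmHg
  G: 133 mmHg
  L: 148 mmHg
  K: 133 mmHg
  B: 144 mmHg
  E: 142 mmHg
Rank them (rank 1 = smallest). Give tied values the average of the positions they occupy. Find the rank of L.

Sorted (ascending): 108, 133, 133, 142, 144, 148
The 2 values of 133 occupy positions 2–3 → average rank (2+3)/2 = 2.5.
L has value 148 mmHg → rank 6.

6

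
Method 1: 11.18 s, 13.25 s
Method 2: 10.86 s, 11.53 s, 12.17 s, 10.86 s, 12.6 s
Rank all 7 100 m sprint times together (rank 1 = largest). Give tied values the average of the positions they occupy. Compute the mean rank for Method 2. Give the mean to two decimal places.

4.40

Sorted (descending): 13.25, 12.6, 12.17, 11.53, 11.18, 10.86, 10.86
The 2 values of 10.86 occupy positions 6–7 → average rank (6+7)/2 = 6.5.
Method 2 values → pooled ranks: 10.86→6.5, 11.53→4, 12.17→3, 10.86→6.5, 12.6→2
Mean rank = (6.5 + 4 + 3 + 6.5 + 2) / 5 = 4.40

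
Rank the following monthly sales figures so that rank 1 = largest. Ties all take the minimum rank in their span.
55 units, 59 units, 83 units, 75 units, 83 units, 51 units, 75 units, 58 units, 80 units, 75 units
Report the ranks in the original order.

9, 7, 1, 4, 1, 10, 4, 8, 3, 4

Sorted (descending): 83, 83, 80, 75, 75, 75, 59, 58, 55, 51
The 2 values of 83 occupy positions 1–2 → each gets rank 1.
The 3 values of 75 occupy positions 4–6 → each gets rank 4.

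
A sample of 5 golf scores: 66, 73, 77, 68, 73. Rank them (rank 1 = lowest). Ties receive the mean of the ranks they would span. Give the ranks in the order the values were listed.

1, 3.5, 5, 2, 3.5

Sorted (ascending): 66, 68, 73, 73, 77
The 2 values of 73 occupy positions 3–4 → average rank (3+4)/2 = 3.5.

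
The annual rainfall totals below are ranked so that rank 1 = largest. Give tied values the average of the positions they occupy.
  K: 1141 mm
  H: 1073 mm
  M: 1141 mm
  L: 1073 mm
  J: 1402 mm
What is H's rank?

Sorted (descending): 1402, 1141, 1141, 1073, 1073
The 2 values of 1141 occupy positions 2–3 → average rank (2+3)/2 = 2.5.
The 2 values of 1073 occupy positions 4–5 → average rank (4+5)/2 = 4.5.
H has value 1073 mm → rank 4.5.

4.5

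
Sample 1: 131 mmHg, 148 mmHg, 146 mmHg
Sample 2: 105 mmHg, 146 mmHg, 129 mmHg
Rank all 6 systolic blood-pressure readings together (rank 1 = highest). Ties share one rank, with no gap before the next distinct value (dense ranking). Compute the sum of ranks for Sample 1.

6

Sorted (descending): 148, 146, 146, 131, 129, 105
The 2 values of 146 share dense rank 2.
Remaining distinct values take the next consecutive integers.
Sample 1 values → pooled ranks: 131→3, 148→1, 146→2
Rank sum = 3 + 1 + 2 = 6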